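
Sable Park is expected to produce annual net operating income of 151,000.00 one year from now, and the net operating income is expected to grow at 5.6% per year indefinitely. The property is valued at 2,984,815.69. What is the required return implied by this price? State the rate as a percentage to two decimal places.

P = D₁/(r − g) ⇒ r = D₁/P + g = 151,000.0000/2,984,815.69 + 0.056 = 0.050589 + 0.056 = 0.106589

10.66%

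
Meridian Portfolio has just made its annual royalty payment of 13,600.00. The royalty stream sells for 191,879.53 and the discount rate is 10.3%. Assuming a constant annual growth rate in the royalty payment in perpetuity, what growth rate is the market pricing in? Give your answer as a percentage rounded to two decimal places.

P = D₀(1+g)/(r−g) ⇒ P(r−g) = D₀(1+g) ⇒ g(P+D₀) = P·r − D₀
g = (P·r − D₀)/(P + D₀) = (191,879.53×0.103 − 13,600.00) / (191,879.53 + 13,600.00) = 0.029996

3.00%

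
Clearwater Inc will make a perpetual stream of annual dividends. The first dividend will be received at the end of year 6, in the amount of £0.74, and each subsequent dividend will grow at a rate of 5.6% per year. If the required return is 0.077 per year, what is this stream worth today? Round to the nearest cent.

Value at end of year 5: C₁ / (r − g) = £0.74 / (0.077 − 0.056) = £35.2381
Discount to today: PV = £35.2381 / (1 + 0.077)^5 = £35.2381 / 1.449034 = £24.32

£24.32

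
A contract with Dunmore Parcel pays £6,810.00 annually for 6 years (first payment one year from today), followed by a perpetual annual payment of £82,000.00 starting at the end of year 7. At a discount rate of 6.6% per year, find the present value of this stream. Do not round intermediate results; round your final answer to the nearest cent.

PV of 6-year annuity: £6,810.00 × [1 − (1+0.066)^−6] / 0.066 = 32864.88060
Perpetuity value at year 6: £82,000.00 / 0.066 = 1242424.24242
PV of perpetuity: 1242424.24242 / (1+0.066)^6 = 846694.40258
Total PV = 32864.88060 + 846694.40258 = 879559.28318

£879559.28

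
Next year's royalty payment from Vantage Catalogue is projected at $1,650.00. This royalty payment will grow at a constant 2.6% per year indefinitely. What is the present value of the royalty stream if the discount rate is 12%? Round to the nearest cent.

$17553.19

Growing perpetuity: P = D₁ / (r − g) = $1,650.0000 / (0.12 − 0.026) = $17,553.19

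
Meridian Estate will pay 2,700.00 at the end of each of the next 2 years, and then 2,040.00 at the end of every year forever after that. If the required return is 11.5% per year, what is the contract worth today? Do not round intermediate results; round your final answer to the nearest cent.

18861.94

PV of 2-year annuity: 2,700.00 × [1 − (1+0.115)^−2] / 0.115 = 4593.29566
Perpetuity value at year 2: 2,040.00 / 0.115 = 17739.13043
PV of perpetuity: 17739.13043 / (1+0.115)^2 = 14268.64038
Total PV = 4593.29566 + 14268.64038 = 18861.93604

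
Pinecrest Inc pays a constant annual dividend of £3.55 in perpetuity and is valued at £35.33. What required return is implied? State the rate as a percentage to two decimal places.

P = C/r ⇒ r = C/P = £3.55/£35.33 = 0.100481

10.05%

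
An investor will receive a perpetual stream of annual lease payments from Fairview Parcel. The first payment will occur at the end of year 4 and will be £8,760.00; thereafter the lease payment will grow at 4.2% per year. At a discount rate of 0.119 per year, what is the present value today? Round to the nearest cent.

£81193.85

Value at end of year 3: C₁ / (r − g) = £8,760.00 / (0.119 − 0.042) = £113,766.2338
Discount to today: PV = £113,766.2338 / (1 + 0.119)^3 = £113,766.2338 / 1.401168 = £81,193.85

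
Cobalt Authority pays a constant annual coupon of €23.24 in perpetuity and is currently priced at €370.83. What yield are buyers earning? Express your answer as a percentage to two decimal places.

6.27%

P = C/r ⇒ r = C/P = €23.24/€370.83 = 0.062670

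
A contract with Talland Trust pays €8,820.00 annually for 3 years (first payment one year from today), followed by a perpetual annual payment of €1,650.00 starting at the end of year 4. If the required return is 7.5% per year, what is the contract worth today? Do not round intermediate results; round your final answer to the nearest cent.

€40645.77

PV of 3-year annuity: €8,820.00 × [1 − (1+0.075)^−3] / 0.075 = 22936.63703
Perpetuity value at year 3: €1,650.00 / 0.075 = 22000.00000
PV of perpetuity: 22000.00000 / (1+0.075)^3 = 17709.13253
Total PV = 22936.63703 + 17709.13253 = 40645.76955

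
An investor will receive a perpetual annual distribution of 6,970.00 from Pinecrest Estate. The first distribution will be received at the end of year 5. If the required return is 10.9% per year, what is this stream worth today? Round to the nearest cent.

42274.66

Value at end of year 4: C / r = 6,970.00 / 0.109 = 63,944.9541
Discount to today: PV = 63,944.9541 / (1 + 0.109)^4 = 63,944.9541 / 1.512607 = 42,274.66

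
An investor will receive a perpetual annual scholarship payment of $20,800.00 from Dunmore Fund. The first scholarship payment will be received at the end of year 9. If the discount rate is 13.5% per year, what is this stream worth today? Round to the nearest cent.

Value at end of year 8: C / r = $20,800.00 / 0.135 = $154,074.0741
Discount to today: PV = $154,074.0741 / (1 + 0.135)^8 = $154,074.0741 / 2.754019 = $55,945.18

$55945.18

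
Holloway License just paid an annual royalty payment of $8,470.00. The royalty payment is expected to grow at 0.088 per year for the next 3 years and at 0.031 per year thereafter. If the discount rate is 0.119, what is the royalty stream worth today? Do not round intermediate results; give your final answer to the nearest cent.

$115240.75

D_1 = 9215.36000
D_2 = 10026.31168
D_3 = 10908.62711
Terminal value at year 3: TV = D_3×(1+g_2)/(r−g_2) = 11246.79455/0.088 = 127804.48350
P_0 = D_1/(1+r)^1 + D_2/(1+r)^2 + D_3/(1+r)^3 + TV/(1+r)^3
    = 8235.35299 + 8007.20649 + 7785.38039 + 91212.80888 = 115240.74875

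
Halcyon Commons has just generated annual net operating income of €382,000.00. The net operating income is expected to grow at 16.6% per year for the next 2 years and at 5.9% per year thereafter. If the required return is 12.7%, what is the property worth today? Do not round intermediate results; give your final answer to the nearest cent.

€7172065.45

D_1 = 445412.00000
D_2 = 519350.39200
Terminal value at year 2: TV = D_2×(1+g_2)/(r−g_2) = 549992.06513/0.068 = 8088118.60482
P_0 = D_1/(1+r)^1 + D_2/(1+r)^2 + TV/(1+r)^2
    = 395219.16593 + 408895.78303 + 6367950.50331 = 7172065.45227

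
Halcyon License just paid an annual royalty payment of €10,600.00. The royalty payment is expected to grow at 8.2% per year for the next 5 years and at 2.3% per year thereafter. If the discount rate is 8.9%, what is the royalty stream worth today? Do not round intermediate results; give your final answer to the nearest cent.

€211073.60

D_1 = 11469.20000
D_2 = 12409.67440
D_3 = 13427.26770
D_4 = 14528.30365
D_5 = 15719.62455
Terminal value at year 5: TV = D_5×(1+g_2)/(r−g_2) = 16081.17592/0.066 = 243654.18055
P_0 = D_1/(1+r)^1 + D_2/(1+r)^2 + D_3/(1+r)^3 + D_4/(1+r)^4 + D_5/(1+r)^5 + TV/(1+r)^5
    = 10531.86410 + 10464.16616 + 10396.90339 + 10330.07297 + 10263.67213 + 159086.91807 = 211073.59682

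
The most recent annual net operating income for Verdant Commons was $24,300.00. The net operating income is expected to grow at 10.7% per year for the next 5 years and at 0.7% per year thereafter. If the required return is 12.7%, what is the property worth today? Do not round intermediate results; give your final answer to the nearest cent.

$301637.10

D_1 = 26900.10000
D_2 = 29778.41070
D_3 = 32964.70064
D_4 = 36491.92361
D_5 = 40396.55944
Terminal value at year 5: TV = D_5×(1+g_2)/(r−g_2) = 40679.33536/0.12 = 338994.46131
P_0 = D_1/(1+r)^1 + D_2/(1+r)^2 + D_3/(1+r)^3 + D_4/(1+r)^4 + D_5/(1+r)^5 + TV/(1+r)^5
    = 23868.76664 + 23445.18604 + 23029.12240 + 22620.44232 + 22219.01478 + 186454.56566 = 301637.09784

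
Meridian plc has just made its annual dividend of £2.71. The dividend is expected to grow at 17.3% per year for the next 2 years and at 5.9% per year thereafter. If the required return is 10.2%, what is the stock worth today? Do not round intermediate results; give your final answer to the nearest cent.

D_1 = 3.17883
D_2 = 3.72877
Terminal value at year 2: TV = D_2×(1+g_2)/(r−g_2) = 3.94876/0.043 = 91.83174
P_0 = D_1/(1+r)^1 + D_2/(1+r)^2 + TV/(1+r)^2
    = 2.88460 + 3.07045 + 75.61877 = 81.57383

£81.57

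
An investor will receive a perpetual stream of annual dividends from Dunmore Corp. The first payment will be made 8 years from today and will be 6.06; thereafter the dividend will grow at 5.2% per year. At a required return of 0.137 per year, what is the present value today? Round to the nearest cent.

Value at end of year 7: C₁ / (r − g) = 6.06 / (0.137 − 0.052) = 71.2941
Discount to today: PV = 71.2941 / (1 + 0.137)^7 = 71.2941 / 2.456537 = 29.02

29.02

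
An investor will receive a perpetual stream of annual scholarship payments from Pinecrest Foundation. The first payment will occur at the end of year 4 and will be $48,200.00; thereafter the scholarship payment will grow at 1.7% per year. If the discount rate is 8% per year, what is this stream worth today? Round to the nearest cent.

$607344.67

Value at end of year 3: C₁ / (r − g) = $48,200.00 / (0.08 − 0.017) = $765,079.3651
Discount to today: PV = $765,079.3651 / (1 + 0.08)^3 = $765,079.3651 / 1.259712 = $607,344.67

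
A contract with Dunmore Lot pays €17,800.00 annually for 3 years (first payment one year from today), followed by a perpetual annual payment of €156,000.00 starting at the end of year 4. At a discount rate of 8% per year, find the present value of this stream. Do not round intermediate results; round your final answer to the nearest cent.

€1593845.20

PV of 3-year annuity: €17,800.00 × [1 − (1+0.08)^−3] / 0.08 = 45872.32637
Perpetuity value at year 3: €156,000.00 / 0.08 = 1950000.00000
PV of perpetuity: 1950000.00000 / (1+0.08)^3 = 1547972.86999
Total PV = 45872.32637 + 1547972.86999 = 1593845.19636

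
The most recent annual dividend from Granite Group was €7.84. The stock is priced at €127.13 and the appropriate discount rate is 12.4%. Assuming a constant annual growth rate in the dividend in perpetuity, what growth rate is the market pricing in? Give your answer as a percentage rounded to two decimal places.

5.87%

P = D₀(1+g)/(r−g) ⇒ P(r−g) = D₀(1+g) ⇒ g(P+D₀) = P·r − D₀
g = (P·r − D₀)/(P + D₀) = (€127.13×0.124 − €7.84) / (€127.13 + €7.84) = 0.058710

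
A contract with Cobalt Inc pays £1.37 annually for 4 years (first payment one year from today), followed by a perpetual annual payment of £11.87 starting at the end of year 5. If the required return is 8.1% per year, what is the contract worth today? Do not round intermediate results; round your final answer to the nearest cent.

PV of 4-year annuity: £1.37 × [1 − (1+0.081)^−4] / 0.081 = 4.52753
Perpetuity value at year 4: £11.87 / 0.081 = 146.54321
PV of perpetuity: 146.54321 / (1+0.081)^4 = 107.31562
Total PV = 4.52753 + 107.31562 = 111.84315

£111.84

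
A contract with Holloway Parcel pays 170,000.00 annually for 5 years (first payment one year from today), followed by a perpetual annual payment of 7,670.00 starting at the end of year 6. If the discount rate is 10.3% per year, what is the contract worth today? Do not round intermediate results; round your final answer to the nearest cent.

PV of 5-year annuity: 170,000.00 × [1 − (1+0.103)^−5] / 0.103 = 639525.05981
Perpetuity value at year 5: 7,670.00 / 0.103 = 74466.01942
PV of perpetuity: 74466.01942 / (1+0.103)^5 = 45612.15348
Total PV = 639525.05981 + 45612.15348 = 685137.21329

685137.21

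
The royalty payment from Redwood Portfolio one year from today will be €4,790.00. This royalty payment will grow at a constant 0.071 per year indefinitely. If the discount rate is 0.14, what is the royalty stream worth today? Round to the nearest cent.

Growing perpetuity: P = D₁ / (r − g) = €4,790.0000 / (0.14 − 0.071) = €69,420.29

€69420.29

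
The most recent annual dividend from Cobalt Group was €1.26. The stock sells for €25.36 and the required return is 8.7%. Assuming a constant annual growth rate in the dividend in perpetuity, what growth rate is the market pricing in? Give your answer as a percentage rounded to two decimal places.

3.55%

P = D₀(1+g)/(r−g) ⇒ P(r−g) = D₀(1+g) ⇒ g(P+D₀) = P·r − D₀
g = (P·r − D₀)/(P + D₀) = (€25.36×0.087 − €1.26) / (€25.36 + €1.26) = 0.035549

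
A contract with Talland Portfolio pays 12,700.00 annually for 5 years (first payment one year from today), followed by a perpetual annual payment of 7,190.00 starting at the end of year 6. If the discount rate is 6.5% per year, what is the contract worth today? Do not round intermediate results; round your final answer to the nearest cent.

133513.18

PV of 5-year annuity: 12,700.00 × [1 − (1+0.065)^−5] / 0.065 = 52777.12886
Perpetuity value at year 5: 7,190.00 / 0.065 = 110615.38462
PV of perpetuity: 110615.38462 / (1+0.065)^5 = 80736.04946
Total PV = 52777.12886 + 80736.04946 = 133513.17832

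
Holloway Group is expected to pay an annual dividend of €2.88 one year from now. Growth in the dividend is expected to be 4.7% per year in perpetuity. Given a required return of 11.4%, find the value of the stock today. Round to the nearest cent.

€42.99

Growing perpetuity: P = D₁ / (r − g) = €2.8800 / (0.114 − 0.047) = €42.99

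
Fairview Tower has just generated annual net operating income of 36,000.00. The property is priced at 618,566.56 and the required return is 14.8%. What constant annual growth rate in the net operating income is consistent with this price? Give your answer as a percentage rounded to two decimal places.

P = D₀(1+g)/(r−g) ⇒ P(r−g) = D₀(1+g) ⇒ g(P+D₀) = P·r − D₀
g = (P·r − D₀)/(P + D₀) = (618,566.56×0.148 − 36,000.00) / (618,566.56 + 36,000.00) = 0.084862

8.49%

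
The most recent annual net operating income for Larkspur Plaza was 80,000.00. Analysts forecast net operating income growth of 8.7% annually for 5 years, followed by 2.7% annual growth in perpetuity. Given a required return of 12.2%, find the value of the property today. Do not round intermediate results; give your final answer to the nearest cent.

1102196.40

D_1 = 86960.00000
D_2 = 94525.52000
D_3 = 102749.24024
D_4 = 111688.42414
D_5 = 121405.31704
Terminal value at year 5: TV = D_5×(1+g_2)/(r−g_2) = 124683.26060/0.095 = 1312455.37475
P_0 = D_1/(1+r)^1 + D_2/(1+r)^2 + D_3/(1+r)^3 + D_4/(1+r)^4 + D_5/(1+r)^5 + TV/(1+r)^5
    = 77504.45633 + 75086.75938 + 72744.48079 + 70475.26793 + 68276.84157 + 738108.59258 = 1102196.39859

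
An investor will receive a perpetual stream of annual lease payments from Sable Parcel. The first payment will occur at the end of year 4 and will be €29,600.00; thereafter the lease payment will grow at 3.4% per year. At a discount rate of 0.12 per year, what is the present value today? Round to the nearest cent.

Value at end of year 3: C₁ / (r − g) = €29,600.00 / (0.12 − 0.034) = €344,186.0465
Discount to today: PV = €344,186.0465 / (1 + 0.12)^3 = €344,186.0465 / 1.404928 = €244,984.83

€244984.83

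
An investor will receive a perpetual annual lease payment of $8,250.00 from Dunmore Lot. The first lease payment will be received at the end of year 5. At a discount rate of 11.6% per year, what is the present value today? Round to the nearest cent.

Value at end of year 4: C / r = $8,250.00 / 0.116 = $71,120.6897
Discount to today: PV = $71,120.6897 / (1 + 0.116)^4 = $71,120.6897 / 1.551161 = $45,849.98

$45849.98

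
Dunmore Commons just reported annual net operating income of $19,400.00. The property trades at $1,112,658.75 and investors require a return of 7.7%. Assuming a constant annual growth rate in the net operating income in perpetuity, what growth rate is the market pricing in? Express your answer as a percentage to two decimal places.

5.85%

P = D₀(1+g)/(r−g) ⇒ P(r−g) = D₀(1+g) ⇒ g(P+D₀) = P·r − D₀
g = (P·r − D₀)/(P + D₀) = ($1,112,658.75×0.077 − $19,400.00) / ($1,112,658.75 + $19,400.00) = 0.058544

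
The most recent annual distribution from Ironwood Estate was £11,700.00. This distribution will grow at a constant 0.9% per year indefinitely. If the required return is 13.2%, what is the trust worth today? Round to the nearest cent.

£95978.05

D₁ = D₀ × (1 + g) = £11,700.00 × 1.009 = £11,805.3000
Growing perpetuity: P = D₁ / (r − g) = £11,805.3000 / (0.132 − 0.009) = £95,978.05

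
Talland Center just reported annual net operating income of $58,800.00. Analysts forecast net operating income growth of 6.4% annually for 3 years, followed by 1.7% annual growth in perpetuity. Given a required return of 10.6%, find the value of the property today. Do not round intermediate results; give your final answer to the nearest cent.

D_1 = 62563.20000
D_2 = 66567.24480
D_3 = 70827.54847
Terminal value at year 3: TV = D_3×(1+g_2)/(r−g_2) = 72031.61679/0.089 = 809344.00889
P_0 = D_1/(1+r)^1 + D_2/(1+r)^2 + D_3/(1+r)^3 + TV/(1+r)^3
    = 56567.08861 + 54418.97132 + 52352.42810 + 598229.43126 = 761567.91929

$761567.92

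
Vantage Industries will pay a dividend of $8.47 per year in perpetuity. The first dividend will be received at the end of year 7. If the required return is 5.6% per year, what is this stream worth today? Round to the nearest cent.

Value at end of year 6: C / r = $8.47 / 0.056 = $151.2500
Discount to today: PV = $151.2500 / (1 + 0.056)^6 = $151.2500 / 1.386703 = $109.07

$109.07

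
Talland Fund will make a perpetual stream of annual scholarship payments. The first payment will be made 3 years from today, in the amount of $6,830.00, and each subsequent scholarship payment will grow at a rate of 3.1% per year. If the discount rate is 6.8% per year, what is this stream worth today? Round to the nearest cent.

$161836.50

Value at end of year 2: C₁ / (r − g) = $6,830.00 / (0.068 − 0.031) = $184,594.5946
Discount to today: PV = $184,594.5946 / (1 + 0.068)^2 = $184,594.5946 / 1.140624 = $161,836.50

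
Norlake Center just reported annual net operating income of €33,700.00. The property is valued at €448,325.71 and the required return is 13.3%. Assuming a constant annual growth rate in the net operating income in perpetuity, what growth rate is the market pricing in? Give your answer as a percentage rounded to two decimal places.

P = D₀(1+g)/(r−g) ⇒ P(r−g) = D₀(1+g) ⇒ g(P+D₀) = P·r − D₀
g = (P·r − D₀)/(P + D₀) = (€448,325.71×0.133 − €33,700.00) / (€448,325.71 + €33,700.00) = 0.053788

5.38%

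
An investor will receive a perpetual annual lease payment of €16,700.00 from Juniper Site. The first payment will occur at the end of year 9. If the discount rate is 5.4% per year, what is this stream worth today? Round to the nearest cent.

€203047.58

Value at end of year 8: C / r = €16,700.00 / 0.054 = €309,259.2593
Discount to today: PV = €309,259.2593 / (1 + 0.054)^8 = €309,259.2593 / 1.523088 = €203,047.58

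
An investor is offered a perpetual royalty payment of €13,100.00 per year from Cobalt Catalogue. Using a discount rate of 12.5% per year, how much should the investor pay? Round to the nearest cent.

Level perpetuity: PV = C / r = €13,100.00 / 0.125 = €104,800.00

€104800.00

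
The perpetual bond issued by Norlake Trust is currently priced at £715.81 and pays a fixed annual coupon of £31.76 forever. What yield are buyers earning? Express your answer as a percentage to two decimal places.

4.44%

P = C/r ⇒ r = C/P = £31.76/£715.81 = 0.044369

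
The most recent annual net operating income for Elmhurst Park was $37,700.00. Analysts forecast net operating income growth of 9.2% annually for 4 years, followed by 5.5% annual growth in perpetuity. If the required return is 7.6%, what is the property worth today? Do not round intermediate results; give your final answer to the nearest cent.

$2165656.68

D_1 = 41168.40000
D_2 = 44955.89280
D_3 = 49091.83494
D_4 = 53608.28375
Terminal value at year 4: TV = D_4×(1+g_2)/(r−g_2) = 56556.73936/0.021 = 2693178.06468
P_0 = D_1/(1+r)^1 + D_2/(1+r)^2 + D_3/(1+r)^3 + D_4/(1+r)^4 + TV/(1+r)^4
    = 38260.59480 + 38829.52557 + 39406.91629 + 39992.89274 + 2009166.75424 = 2165656.68363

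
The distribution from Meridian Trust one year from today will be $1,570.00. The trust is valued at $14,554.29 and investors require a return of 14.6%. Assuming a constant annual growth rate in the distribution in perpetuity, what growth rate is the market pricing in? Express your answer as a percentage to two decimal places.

P = D₁/(r−g) ⇒ g = r − D₁/P = 0.146 − $1,570.00/$14,554.29 = 0.038128

3.81%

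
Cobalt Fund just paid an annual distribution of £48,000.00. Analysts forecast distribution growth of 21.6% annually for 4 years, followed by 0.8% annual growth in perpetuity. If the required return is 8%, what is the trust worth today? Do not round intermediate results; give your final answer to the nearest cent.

D_1 = 58368.00000
D_2 = 70975.48800
D_3 = 86306.19341
D_4 = 104948.33118
Terminal value at year 4: TV = D_4×(1+g_2)/(r−g_2) = 105787.91783/0.072 = 1469276.63658
P_0 = D_1/(1+r)^1 + D_2/(1+r)^2 + D_3/(1+r)^3 + D_4/(1+r)^4 + TV/(1+r)^4
    = 54044.44444 + 60850.04115 + 68512.63893 + 77140.15642 + 1079962.18990 = 1340509.47085

£1340509.47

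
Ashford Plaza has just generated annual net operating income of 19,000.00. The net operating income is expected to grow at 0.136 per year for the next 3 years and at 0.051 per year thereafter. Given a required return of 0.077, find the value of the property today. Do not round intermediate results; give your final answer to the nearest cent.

964779.40

D_1 = 21584.00000
D_2 = 24519.42400
D_3 = 27854.06566
Terminal value at year 3: TV = D_3×(1+g_2)/(r−g_2) = 29274.62301/0.026 = 1125947.03896
P_0 = D_1/(1+r)^1 + D_2/(1+r)^2 + D_3/(1+r)^3 + TV/(1+r)^3
    = 20040.85422 + 21138.72832 + 22296.74593 + 901303.07599 = 964779.40447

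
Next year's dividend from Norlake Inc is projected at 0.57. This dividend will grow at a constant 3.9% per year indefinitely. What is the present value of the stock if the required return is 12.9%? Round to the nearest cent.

6.33

Growing perpetuity: P = D₁ / (r − g) = 0.5700 / (0.129 − 0.039) = 6.33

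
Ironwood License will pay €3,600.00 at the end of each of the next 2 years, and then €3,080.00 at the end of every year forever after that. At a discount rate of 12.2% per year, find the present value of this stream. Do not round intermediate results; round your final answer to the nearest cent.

€26122.42

PV of 2-year annuity: €3,600.00 × [1 − (1+0.122)^−2] / 0.122 = 6068.23186
Perpetuity value at year 2: €3,080.00 / 0.122 = 25245.90164
PV of perpetuity: 25245.90164 / (1+0.122)^2 = 20054.19216
Total PV = 6068.23186 + 20054.19216 = 26122.42402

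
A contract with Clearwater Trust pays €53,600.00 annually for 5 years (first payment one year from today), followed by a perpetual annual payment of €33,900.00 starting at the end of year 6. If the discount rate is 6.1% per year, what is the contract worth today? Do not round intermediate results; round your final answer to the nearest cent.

PV of 5-year annuity: €53,600.00 × [1 − (1+0.061)^−5] / 0.061 = 225169.80046
Perpetuity value at year 5: €33,900.00 / 0.061 = 555737.70492
PV of perpetuity: 555737.70492 / (1+0.061)^5 = 413326.20798
Total PV = 225169.80046 + 413326.20798 = 638496.00845

€638496.01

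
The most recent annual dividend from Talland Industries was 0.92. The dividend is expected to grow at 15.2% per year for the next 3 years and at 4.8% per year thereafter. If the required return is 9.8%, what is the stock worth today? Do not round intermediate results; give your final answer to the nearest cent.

25.31

D_1 = 1.05984
D_2 = 1.22094
D_3 = 1.40652
Terminal value at year 3: TV = D_3×(1+g_2)/(r−g_2) = 1.47403/0.05 = 29.48062
P_0 = D_1/(1+r)^1 + D_2/(1+r)^2 + D_3/(1+r)^3 + TV/(1+r)^3
    = 0.96525 + 1.01272 + 1.06252 + 22.27048 = 25.31096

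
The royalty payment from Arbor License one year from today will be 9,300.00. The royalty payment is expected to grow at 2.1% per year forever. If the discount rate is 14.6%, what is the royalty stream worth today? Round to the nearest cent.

74400.00

Growing perpetuity: P = D₁ / (r − g) = 9,300.0000 / (0.146 − 0.021) = 74,400.00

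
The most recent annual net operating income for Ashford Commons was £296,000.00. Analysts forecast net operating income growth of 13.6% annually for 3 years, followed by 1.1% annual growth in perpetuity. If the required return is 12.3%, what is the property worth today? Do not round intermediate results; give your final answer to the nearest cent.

D_1 = 336256.00000
D_2 = 381986.81600
D_3 = 433937.02298
Terminal value at year 3: TV = D_3×(1+g_2)/(r−g_2) = 438710.33023/0.112 = 3917056.51990
P_0 = D_1/(1+r)^1 + D_2/(1+r)^2 + D_3/(1+r)^3 + TV/(1+r)^3
    = 299426.53606 + 302892.73817 + 306399.06551 + 2765798.70739 = 3674517.04714

£3674517.05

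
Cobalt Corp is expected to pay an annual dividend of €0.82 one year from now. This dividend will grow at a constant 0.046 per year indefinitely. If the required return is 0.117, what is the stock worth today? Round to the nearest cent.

Growing perpetuity: P = D₁ / (r − g) = €0.8200 / (0.117 − 0.046) = €11.55

€11.55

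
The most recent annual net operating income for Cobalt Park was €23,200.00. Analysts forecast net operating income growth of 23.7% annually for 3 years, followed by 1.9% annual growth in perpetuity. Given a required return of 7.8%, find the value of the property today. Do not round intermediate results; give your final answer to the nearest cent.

€697653.31

D_1 = 28698.40000
D_2 = 35499.92080
D_3 = 43913.40203
Terminal value at year 3: TV = D_3×(1+g_2)/(r−g_2) = 44747.75667/0.059 = 758436.55370
P_0 = D_1/(1+r)^1 + D_2/(1+r)^2 + D_3/(1+r)^3 + TV/(1+r)^3
    = 26621.89239 + 30548.49804 + 35054.25981 + 605428.65679 = 697653.30704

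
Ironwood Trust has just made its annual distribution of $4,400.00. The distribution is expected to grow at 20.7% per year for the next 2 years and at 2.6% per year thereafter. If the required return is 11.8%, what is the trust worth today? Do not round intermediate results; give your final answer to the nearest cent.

D_1 = 5310.80000
D_2 = 6410.13560
Terminal value at year 2: TV = D_2×(1+g_2)/(r−g_2) = 6576.79913/0.092 = 71486.94702
P_0 = D_1/(1+r)^1 + D_2/(1+r)^2 + TV/(1+r)^2
    = 4750.26834 + 5128.42029 + 57193.03495 = 67071.72357

$67071.72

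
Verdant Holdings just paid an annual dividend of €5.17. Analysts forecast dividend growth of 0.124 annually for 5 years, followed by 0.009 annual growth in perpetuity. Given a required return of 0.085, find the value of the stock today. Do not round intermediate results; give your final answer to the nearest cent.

D_1 = 5.81108
D_2 = 6.53165
D_3 = 7.34158
D_4 = 8.25193
D_5 = 9.27517
Terminal value at year 5: TV = D_5×(1+g_2)/(r−g_2) = 9.35865/0.076 = 123.14015
P_0 = D_1/(1+r)^1 + D_2/(1+r)^2 + D_3/(1+r)^3 + D_4/(1+r)^4 + D_5/(1+r)^5 + TV/(1+r)^5
    = 5.35583 + 5.54835 + 5.74778 + 5.95438 + 6.16841 + 81.89379 = 110.66855

€110.67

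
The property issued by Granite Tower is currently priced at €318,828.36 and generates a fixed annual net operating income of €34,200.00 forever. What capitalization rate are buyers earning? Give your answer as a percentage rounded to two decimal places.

P = C/r ⇒ r = C/P = €34,200.00/€318,828.36 = 0.107268

10.73%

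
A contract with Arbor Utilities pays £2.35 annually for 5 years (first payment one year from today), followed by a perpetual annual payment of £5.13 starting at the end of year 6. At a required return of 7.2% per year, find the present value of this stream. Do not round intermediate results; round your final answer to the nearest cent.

PV of 5-year annuity: £2.35 × [1 − (1+0.072)^−5] / 0.072 = 9.58408
Perpetuity value at year 5: £5.13 / 0.072 = 71.25000
PV of perpetuity: 71.25000 / (1+0.072)^5 = 50.32815
Total PV = 9.58408 + 50.32815 = 59.91223

£59.91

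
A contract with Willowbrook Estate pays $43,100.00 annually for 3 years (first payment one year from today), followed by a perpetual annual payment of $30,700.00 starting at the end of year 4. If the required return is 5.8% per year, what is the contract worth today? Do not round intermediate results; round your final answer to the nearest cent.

$562578.72

PV of 3-year annuity: $43,100.00 × [1 − (1+0.058)^−3] / 0.058 = 115634.44963
Perpetuity value at year 3: $30,700.00 / 0.058 = 529310.34483
PV of perpetuity: 529310.34483 / (1+0.058)^3 = 446944.27514
Total PV = 115634.44963 + 446944.27514 = 562578.72477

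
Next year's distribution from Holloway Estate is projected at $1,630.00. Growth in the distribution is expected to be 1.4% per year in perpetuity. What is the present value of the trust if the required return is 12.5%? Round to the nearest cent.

Growing perpetuity: P = D₁ / (r − g) = $1,630.0000 / (0.125 − 0.014) = $14,684.68

$14684.68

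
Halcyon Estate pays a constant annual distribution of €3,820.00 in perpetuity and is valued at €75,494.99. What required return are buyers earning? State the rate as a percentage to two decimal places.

5.06%

P = C/r ⇒ r = C/P = €3,820.00/€75,494.99 = 0.050599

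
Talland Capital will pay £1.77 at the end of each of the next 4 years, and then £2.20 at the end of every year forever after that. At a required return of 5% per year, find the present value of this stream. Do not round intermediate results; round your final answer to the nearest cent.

PV of 4-year annuity: £1.77 × [1 − (1+0.05)^−4] / 0.05 = 6.27633
Perpetuity value at year 4: £2.20 / 0.05 = 44.00000
PV of perpetuity: 44.00000 / (1+0.05)^4 = 36.19891
Total PV = 6.27633 + 36.19891 = 42.47524

£42.48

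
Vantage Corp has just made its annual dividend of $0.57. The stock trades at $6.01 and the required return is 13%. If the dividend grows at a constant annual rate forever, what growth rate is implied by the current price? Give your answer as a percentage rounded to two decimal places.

P = D₀(1+g)/(r−g) ⇒ P(r−g) = D₀(1+g) ⇒ g(P+D₀) = P·r − D₀
g = (P·r − D₀)/(P + D₀) = ($6.01×0.13 − $0.57) / ($6.01 + $0.57) = 0.032112

3.21%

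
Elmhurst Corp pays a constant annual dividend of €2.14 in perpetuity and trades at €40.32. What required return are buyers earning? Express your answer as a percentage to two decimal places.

5.31%

P = C/r ⇒ r = C/P = €2.14/€40.32 = 0.053075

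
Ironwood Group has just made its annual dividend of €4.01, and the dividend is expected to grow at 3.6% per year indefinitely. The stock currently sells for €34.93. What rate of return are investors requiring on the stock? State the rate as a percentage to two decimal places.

D₁ = €4.01 × 1.036 = €4.1544
P = D₁/(r − g) ⇒ r = D₁/P + g = €4.1544/€34.93 + 0.036 = 0.118934 + 0.036 = 0.154934

15.49%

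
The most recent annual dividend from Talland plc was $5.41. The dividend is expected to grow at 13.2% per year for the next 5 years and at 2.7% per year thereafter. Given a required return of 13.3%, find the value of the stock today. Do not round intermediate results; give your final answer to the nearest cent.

D_1 = 6.12412
D_2 = 6.93250
D_3 = 7.84759
D_4 = 8.88348
D_5 = 10.05610
Terminal value at year 5: TV = D_5×(1+g_2)/(r−g_2) = 10.32761/0.106 = 97.43029
P_0 = D_1/(1+r)^1 + D_2/(1+r)^2 + D_3/(1+r)^3 + D_4/(1+r)^4 + D_5/(1+r)^5 + TV/(1+r)^5
    = 5.40523 + 5.40045 + 5.39569 + 5.39093 + 5.38617 + 52.18485 = 79.16331

$79.16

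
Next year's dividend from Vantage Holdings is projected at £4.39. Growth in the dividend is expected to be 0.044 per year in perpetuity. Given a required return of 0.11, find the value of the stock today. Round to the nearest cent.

Growing perpetuity: P = D₁ / (r − g) = £4.3900 / (0.11 − 0.044) = £66.52

£66.52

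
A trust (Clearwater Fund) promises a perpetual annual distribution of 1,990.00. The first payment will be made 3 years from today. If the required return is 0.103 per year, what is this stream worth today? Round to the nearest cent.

Value at end of year 2: C / r = 1,990.00 / 0.103 = 19,320.3883
Discount to today: PV = 19,320.3883 / (1 + 0.103)^2 = 19,320.3883 / 1.216609 = 15,880.52

15880.52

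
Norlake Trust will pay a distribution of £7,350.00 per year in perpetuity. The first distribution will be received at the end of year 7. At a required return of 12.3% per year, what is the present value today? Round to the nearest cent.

£29792.28

Value at end of year 6: C / r = £7,350.00 / 0.123 = £59,756.0976
Discount to today: PV = £59,756.0976 / (1 + 0.123)^6 = £59,756.0976 / 2.005758 = £29,792.28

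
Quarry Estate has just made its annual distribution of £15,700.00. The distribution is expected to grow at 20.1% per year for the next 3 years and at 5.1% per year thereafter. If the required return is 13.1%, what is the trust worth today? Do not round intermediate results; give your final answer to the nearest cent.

D_1 = 18855.70000
D_2 = 22645.69570
D_3 = 27197.48054
Terminal value at year 3: TV = D_3×(1+g_2)/(r−g_2) = 28584.55204/0.08 = 357306.90054
P_0 = D_1/(1+r)^1 + D_2/(1+r)^2 + D_3/(1+r)^3 + TV/(1+r)^3
    = 16671.70645 + 17703.55389 + 18799.26457 + 246975.33824 = 300149.86315

£300149.86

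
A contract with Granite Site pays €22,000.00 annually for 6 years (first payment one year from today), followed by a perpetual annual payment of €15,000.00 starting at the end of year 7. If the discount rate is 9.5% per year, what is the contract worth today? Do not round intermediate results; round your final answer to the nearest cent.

PV of 6-year annuity: €22,000.00 × [1 − (1+0.095)^−6] / 0.095 = 97236.15827
Perpetuity value at year 6: €15,000.00 / 0.095 = 157894.73684
PV of perpetuity: 157894.73684 / (1+0.095)^6 = 91597.35621
Total PV = 97236.15827 + 91597.35621 = 188833.51447

€188833.51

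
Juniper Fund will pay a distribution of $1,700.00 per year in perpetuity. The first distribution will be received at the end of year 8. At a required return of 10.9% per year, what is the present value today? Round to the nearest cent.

Value at end of year 7: C / r = $1,700.00 / 0.109 = $15,596.3303
Discount to today: PV = $15,596.3303 / (1 + 0.109)^7 = $15,596.3303 / 2.063103 = $7,559.65

$7559.65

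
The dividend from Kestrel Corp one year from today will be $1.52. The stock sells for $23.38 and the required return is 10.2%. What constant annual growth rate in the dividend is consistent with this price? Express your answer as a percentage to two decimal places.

3.70%

P = D₁/(r−g) ⇒ g = r − D₁/P = 0.102 − $1.52/$23.38 = 0.036987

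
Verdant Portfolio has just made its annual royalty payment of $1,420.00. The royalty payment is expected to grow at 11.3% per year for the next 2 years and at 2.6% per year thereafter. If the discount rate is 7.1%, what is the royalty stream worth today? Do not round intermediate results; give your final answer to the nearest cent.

$37974.33

D_1 = 1580.46000
D_2 = 1759.05198
Terminal value at year 2: TV = D_2×(1+g_2)/(r−g_2) = 1804.78733/0.045 = 40106.38514
P_0 = D_1/(1+r)^1 + D_2/(1+r)^2 + TV/(1+r)^2
    = 1475.68627 + 1533.55632 + 34965.08420 = 37974.32680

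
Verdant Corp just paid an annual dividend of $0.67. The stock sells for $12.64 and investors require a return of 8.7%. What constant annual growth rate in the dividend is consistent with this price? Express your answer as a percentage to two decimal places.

P = D₀(1+g)/(r−g) ⇒ P(r−g) = D₀(1+g) ⇒ g(P+D₀) = P·r − D₀
g = (P·r − D₀)/(P + D₀) = ($12.64×0.087 − $0.67) / ($12.64 + $0.67) = 0.032282

3.23%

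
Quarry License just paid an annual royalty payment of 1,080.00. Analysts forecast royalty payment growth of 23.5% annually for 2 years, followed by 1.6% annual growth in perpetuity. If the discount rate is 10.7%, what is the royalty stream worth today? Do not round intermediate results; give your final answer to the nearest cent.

D_1 = 1333.80000
D_2 = 1647.24300
Terminal value at year 2: TV = D_2×(1+g_2)/(r−g_2) = 1673.59889/0.091 = 18391.19657
P_0 = D_1/(1+r)^1 + D_2/(1+r)^2 + TV/(1+r)^2
    = 1204.87805 + 1344.19547 + 15007.72090 = 17556.79443

17556.79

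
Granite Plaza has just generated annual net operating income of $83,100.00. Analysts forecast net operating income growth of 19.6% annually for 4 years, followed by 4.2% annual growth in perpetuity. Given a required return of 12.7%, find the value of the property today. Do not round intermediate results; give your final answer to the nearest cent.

D_1 = 99387.60000
D_2 = 118867.56960
D_3 = 142165.61324
D_4 = 170030.07344
Terminal value at year 4: TV = D_4×(1+g_2)/(r−g_2) = 177171.33652/0.085 = 2084368.66496
P_0 = D_1/(1+r)^1 + D_2/(1+r)^2 + D_3/(1+r)^3 + D_4/(1+r)^4 + TV/(1+r)^4
    = 88187.75510 + 93587.00541 + 99316.82207 + 105397.44383 + 1292048.66439 = 1678537.69081

$1678537.69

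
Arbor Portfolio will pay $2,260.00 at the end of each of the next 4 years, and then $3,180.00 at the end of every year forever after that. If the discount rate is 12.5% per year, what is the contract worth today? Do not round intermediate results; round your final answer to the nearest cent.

PV of 4-year annuity: $2,260.00 × [1 − (1+0.125)^−4] / 0.125 = 6792.74501
Perpetuity value at year 4: $3,180.00 / 0.125 = 25440.00000
PV of perpetuity: 25440.00000 / (1+0.125)^4 = 15882.06676
Total PV = 6792.74501 + 15882.06676 = 22674.81177

$22674.81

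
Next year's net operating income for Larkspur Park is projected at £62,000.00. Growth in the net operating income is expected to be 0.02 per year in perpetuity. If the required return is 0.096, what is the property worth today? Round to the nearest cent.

£815789.47

Growing perpetuity: P = D₁ / (r − g) = £62,000.0000 / (0.096 − 0.02) = £815,789.47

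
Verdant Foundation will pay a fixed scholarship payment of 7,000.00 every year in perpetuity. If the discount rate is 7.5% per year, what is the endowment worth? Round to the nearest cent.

Level perpetuity: PV = C / r = 7,000.00 / 0.075 = 93,333.33

93333.33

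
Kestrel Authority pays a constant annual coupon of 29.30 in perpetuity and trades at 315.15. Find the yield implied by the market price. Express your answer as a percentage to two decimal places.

9.30%

P = C/r ⇒ r = C/P = 29.30/315.15 = 0.092972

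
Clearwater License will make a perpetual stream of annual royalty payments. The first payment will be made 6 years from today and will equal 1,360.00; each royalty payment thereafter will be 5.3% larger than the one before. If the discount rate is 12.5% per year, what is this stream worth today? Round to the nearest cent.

10481.99

Value at end of year 5: C₁ / (r − g) = 1,360.00 / (0.125 − 0.053) = 18,888.8889
Discount to today: PV = 18,888.8889 / (1 + 0.125)^5 = 18,888.8889 / 1.802032 = 10,481.99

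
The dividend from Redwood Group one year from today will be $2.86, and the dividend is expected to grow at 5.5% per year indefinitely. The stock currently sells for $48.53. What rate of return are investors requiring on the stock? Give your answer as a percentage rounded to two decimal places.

11.39%

P = D₁/(r − g) ⇒ r = D₁/P + g = $2.8600/$48.53 + 0.055 = 0.058933 + 0.055 = 0.113933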